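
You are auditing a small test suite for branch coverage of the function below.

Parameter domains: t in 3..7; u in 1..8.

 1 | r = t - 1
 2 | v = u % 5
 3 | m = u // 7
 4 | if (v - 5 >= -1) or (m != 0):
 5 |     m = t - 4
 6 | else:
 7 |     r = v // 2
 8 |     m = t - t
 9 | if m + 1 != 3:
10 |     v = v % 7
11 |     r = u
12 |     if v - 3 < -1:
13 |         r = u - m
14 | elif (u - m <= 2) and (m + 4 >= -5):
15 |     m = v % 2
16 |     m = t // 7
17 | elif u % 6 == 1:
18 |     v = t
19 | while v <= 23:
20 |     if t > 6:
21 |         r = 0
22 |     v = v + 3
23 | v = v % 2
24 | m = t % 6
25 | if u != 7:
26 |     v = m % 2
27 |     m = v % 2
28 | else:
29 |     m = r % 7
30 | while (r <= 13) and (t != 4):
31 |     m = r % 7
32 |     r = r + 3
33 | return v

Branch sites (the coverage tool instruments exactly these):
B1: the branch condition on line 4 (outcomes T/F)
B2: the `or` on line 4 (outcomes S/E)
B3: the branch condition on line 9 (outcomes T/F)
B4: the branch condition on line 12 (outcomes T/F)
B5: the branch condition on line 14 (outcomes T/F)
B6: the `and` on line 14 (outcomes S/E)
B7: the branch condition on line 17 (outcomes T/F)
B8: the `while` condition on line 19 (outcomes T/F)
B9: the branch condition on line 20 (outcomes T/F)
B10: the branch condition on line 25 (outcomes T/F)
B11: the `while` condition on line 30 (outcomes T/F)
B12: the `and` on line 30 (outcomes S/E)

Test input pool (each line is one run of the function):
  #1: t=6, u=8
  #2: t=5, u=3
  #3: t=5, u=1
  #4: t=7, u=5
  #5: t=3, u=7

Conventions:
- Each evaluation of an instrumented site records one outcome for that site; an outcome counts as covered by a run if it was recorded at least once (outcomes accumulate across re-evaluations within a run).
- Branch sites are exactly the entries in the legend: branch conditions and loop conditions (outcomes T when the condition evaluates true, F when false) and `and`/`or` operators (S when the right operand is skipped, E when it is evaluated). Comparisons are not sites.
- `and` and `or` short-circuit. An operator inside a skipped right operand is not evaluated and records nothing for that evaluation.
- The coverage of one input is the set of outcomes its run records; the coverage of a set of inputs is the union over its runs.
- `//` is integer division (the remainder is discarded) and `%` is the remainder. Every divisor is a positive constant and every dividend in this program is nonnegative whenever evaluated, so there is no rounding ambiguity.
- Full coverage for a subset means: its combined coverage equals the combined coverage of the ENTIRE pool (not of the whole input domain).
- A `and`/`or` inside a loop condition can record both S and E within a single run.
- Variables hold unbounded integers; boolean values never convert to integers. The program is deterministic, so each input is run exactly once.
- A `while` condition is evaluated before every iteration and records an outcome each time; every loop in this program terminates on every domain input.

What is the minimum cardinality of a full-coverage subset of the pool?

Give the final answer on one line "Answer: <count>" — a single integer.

input #1, t=6, u=8: events B2->E, B1->T, B3->F, B6->S, B5->F, B7->F, B8->T, B9->F, B8->T, B9->F, B8->T, B9->F, B8->T, B9->F, ...; outcomes B1=T, B2=E, B3=F, B5=F, B6=S, B7=F, B8=T, B8=F, B9=F, B10=T, B11=T, B11=F, B12=S, B12=E
input #2, t=5, u=3: events B2->E, B1->F, B3->T, B4->F, B8->T, B9->F, B8->T, B9->F, B8->T, B9->F, B8->T, B9->F, B8->T, B9->F, ...; outcomes B1=F, B2=E, B3=T, B4=F, B8=T, B8=F, B9=F, B10=T, B11=T, B11=F, B12=S, B12=E
input #3, t=5, u=1: events B2->E, B1->F, B3->T, B4->T, B8->T, B9->F, B8->T, B9->F, B8->T, B9->F, B8->T, B9->F, B8->T, B9->F, ...; outcomes B1=F, B2=E, B3=T, B4=T, B8=T, B8=F, B9=F, B10=T, B11=T, B11=F, B12=S, B12=E
input #4, t=7, u=5: events B2->E, B1->F, B3->T, B4->T, B8->T, B9->T, B8->T, B9->T, B8->T, B9->T, B8->T, B9->T, B8->T, B9->T, ...; outcomes B1=F, B2=E, B3=T, B4=T, B8=T, B8=F, B9=T, B10=T, B11=T, B11=F, B12=S, B12=E
input #5, t=3, u=7: events B2->E, B1->T, B3->T, B4->F, B8->T, B9->F, B8->T, B9->F, B8->T, B9->F, B8->T, B9->F, B8->T, B9->F, ...; outcomes B1=T, B2=E, B3=T, B4=F, B8=T, B8=F, B9=F, B10=F, B11=T, B11=F, B12=S, B12=E
together the pool reaches 20 outcomes: B1=T, B1=F, B2=E, B3=T, B3=F, B4=T, B4=F, B5=F, B6=S, B7=F, B8=T, B8=F, B9=T, B9=F, B10=T, B10=F, B11=T, B11=F, B12=S, B12=E
no size-1 subset reaches all 20 outcomes (best union: 14/20)
no size-2 subset reaches all 20 outcomes (best union: 18/20)
inputs {1, 4, 5} (size 3) cover everything; no size-3 subset with a lexicographically smaller index list covers all 20

Answer: 3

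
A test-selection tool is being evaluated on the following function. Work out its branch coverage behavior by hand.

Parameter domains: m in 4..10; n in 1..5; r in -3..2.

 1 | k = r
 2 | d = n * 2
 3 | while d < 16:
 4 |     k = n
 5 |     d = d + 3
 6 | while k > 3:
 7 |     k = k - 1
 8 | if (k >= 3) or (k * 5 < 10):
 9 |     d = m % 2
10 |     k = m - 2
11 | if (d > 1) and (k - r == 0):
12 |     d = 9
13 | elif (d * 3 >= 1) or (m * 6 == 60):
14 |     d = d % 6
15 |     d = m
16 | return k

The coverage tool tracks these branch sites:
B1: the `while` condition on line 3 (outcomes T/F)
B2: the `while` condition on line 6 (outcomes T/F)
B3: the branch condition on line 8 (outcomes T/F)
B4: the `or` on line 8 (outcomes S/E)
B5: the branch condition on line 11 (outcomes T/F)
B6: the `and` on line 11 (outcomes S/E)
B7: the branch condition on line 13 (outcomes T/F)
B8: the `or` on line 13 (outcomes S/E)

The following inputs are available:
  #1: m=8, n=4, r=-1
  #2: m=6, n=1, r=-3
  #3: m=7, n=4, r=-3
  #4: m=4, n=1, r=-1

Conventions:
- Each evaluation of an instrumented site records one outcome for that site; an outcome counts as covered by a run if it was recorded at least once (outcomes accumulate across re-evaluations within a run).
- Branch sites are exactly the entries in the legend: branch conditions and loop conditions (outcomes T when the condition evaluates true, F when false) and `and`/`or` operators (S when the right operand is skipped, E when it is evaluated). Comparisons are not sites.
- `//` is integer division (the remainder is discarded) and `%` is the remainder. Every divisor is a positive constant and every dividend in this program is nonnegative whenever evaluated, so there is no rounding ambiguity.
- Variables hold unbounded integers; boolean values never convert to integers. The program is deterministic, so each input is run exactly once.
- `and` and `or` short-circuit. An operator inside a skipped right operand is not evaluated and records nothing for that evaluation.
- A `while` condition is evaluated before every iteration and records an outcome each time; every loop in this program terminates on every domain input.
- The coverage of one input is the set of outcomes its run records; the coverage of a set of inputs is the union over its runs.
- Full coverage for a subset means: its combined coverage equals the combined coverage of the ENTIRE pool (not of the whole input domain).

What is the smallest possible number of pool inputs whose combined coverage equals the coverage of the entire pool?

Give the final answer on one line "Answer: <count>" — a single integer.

run #1 (m=8, n=4, r=-1) runs B1->T, B1->T, B1->T, B1->F, B2->T, B2->F, B4->S, B3->T, B6->S, B5->F, B8->E, B7->F; records B1=T, B1=F, B2=T, B2=F, B3=T, B4=S, B5=F, B6=S, B7=F, B8=E
run #2 (m=6, n=1, r=-3) runs B1->T, B1->T, B1->T, B1->T, B1->T, B1->F, B2->F, B4->E, B3->T, B6->S, B5->F, B8->E, B7->F; records B1=T, B1=F, B2=F, B3=T, B4=E, B5=F, B6=S, B7=F, B8=E
run #3 (m=7, n=4, r=-3) runs B1->T, B1->T, B1->T, B1->F, B2->T, B2->F, B4->S, B3->T, B6->S, B5->F, B8->S, B7->T; records B1=T, B1=F, B2=T, B2=F, B3=T, B4=S, B5=F, B6=S, B7=T, B8=S
run #4 (m=4, n=1, r=-1) runs B1->T, B1->T, B1->T, B1->T, B1->T, B1->F, B2->F, B4->E, B3->T, B6->S, B5->F, B8->E, B7->F; records B1=T, B1=F, B2=F, B3=T, B4=E, B5=F, B6=S, B7=F, B8=E
union over all inputs: B1=T, B1=F, B2=T, B2=F, B3=T, B4=S, B4=E, B5=F, B6=S, B7=T, B7=F, B8=S, B8=E (13 outcomes)
every size-1 subset falls short of the 13 outcomes (best: 10/13)
at size 2, {2, 3} reaches all 13 outcomes; every lexicographically earlier size-2 subset fails

Answer: 2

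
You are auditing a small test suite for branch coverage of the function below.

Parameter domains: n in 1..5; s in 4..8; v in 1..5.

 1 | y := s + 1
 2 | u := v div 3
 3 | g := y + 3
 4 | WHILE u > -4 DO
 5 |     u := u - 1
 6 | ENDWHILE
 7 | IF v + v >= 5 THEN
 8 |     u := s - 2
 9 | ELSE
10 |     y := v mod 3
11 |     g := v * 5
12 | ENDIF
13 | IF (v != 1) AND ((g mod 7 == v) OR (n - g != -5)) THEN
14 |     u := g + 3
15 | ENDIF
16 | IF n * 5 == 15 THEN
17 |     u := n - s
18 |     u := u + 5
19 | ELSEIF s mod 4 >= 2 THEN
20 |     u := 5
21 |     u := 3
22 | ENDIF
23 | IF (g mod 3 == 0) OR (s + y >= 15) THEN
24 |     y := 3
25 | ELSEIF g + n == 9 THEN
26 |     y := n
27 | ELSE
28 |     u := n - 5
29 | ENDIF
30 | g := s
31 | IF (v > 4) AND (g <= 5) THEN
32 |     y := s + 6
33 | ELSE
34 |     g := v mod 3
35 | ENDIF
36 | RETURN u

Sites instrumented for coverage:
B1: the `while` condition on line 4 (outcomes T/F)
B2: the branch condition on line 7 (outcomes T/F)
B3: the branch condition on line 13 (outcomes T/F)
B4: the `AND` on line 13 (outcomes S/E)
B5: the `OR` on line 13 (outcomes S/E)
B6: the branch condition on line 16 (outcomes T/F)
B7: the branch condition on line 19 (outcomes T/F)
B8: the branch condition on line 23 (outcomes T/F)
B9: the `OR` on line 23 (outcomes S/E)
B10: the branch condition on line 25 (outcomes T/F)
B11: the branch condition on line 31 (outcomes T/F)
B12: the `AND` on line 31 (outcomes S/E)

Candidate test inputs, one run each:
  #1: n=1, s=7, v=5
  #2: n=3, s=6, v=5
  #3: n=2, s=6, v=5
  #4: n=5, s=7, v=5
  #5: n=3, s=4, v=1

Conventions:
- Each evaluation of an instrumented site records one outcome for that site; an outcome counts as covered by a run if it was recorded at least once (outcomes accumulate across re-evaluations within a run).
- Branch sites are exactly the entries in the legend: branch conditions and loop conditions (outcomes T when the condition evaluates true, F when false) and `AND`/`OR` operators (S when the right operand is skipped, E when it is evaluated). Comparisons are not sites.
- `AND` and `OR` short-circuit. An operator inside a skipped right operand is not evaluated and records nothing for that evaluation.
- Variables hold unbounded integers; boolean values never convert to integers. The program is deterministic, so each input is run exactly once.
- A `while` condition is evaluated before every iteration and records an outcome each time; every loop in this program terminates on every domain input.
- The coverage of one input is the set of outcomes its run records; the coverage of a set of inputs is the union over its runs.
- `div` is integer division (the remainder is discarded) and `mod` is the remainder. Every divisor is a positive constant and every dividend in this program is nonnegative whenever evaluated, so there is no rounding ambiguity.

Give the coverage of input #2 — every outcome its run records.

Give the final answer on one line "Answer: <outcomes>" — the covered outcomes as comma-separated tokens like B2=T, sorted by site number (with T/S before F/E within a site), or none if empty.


Tracing the run of input #2 (n=3, s=6, v=5):
  B1->T, B1->T, B1->T, B1->T, B1->T, B1->F, B2->T, B4->E, B5->E, B3->T
  B6->T, B9->E, B8->F, B10->F, B12->E, B11->F
deduplicating events, the covered set is: B1=T, B1=F, B2=T, B3=T, B4=E, B5=E, B6=T, B8=F, B9=E, B10=F, B11=F, B12=E
Answer: B1=T, B1=F, B2=T, B3=T, B4=E, B5=E, B6=T, B8=F, B9=E, B10=F, B11=F, B12=E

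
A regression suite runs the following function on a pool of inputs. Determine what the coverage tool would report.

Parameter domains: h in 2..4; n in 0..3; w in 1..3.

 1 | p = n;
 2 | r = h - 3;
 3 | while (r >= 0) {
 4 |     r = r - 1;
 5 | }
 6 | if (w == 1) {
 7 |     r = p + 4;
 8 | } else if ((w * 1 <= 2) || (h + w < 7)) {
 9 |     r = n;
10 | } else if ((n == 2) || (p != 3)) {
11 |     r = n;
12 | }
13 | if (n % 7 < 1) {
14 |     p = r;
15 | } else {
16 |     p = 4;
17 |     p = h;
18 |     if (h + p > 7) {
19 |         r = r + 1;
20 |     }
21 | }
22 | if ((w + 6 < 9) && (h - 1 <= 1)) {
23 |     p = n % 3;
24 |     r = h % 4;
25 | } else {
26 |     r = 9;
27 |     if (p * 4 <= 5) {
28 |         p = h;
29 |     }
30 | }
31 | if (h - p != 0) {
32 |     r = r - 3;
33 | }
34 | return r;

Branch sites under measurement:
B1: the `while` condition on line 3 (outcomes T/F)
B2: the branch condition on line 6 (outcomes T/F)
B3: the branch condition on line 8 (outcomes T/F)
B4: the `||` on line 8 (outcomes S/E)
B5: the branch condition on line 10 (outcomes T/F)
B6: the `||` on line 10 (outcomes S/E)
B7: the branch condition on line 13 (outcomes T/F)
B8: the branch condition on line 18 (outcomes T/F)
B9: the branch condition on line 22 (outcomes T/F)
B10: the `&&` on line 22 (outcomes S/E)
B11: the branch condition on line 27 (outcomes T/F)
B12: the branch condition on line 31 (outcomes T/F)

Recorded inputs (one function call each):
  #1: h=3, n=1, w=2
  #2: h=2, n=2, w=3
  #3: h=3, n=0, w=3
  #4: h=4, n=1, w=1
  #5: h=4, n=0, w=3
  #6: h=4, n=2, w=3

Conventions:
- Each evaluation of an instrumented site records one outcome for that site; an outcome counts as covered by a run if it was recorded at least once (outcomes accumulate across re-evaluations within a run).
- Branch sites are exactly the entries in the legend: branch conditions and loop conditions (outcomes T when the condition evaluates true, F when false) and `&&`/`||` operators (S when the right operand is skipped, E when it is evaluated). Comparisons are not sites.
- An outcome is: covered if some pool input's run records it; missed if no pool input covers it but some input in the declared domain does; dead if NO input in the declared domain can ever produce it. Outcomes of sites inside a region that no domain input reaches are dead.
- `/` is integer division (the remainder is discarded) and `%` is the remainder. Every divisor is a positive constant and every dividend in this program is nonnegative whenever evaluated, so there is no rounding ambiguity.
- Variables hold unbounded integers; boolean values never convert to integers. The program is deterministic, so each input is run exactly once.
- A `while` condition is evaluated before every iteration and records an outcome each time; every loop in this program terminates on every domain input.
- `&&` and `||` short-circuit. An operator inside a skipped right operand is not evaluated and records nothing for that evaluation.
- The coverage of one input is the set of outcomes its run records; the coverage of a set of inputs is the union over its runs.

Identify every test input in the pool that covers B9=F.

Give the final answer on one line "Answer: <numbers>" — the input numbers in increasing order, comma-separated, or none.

input #1 (h=3, n=1, w=2): records B9=F
input #2 (h=2, n=2, w=3): records B9=F
input #3 (h=3, n=0, w=3): records B9=F
input #4 (h=4, n=1, w=1): records B9=F
input #5 (h=4, n=0, w=3): records B9=F
input #6 (h=4, n=2, w=3): records B9=F

Answer: 1, 2, 3, 4, 5, 6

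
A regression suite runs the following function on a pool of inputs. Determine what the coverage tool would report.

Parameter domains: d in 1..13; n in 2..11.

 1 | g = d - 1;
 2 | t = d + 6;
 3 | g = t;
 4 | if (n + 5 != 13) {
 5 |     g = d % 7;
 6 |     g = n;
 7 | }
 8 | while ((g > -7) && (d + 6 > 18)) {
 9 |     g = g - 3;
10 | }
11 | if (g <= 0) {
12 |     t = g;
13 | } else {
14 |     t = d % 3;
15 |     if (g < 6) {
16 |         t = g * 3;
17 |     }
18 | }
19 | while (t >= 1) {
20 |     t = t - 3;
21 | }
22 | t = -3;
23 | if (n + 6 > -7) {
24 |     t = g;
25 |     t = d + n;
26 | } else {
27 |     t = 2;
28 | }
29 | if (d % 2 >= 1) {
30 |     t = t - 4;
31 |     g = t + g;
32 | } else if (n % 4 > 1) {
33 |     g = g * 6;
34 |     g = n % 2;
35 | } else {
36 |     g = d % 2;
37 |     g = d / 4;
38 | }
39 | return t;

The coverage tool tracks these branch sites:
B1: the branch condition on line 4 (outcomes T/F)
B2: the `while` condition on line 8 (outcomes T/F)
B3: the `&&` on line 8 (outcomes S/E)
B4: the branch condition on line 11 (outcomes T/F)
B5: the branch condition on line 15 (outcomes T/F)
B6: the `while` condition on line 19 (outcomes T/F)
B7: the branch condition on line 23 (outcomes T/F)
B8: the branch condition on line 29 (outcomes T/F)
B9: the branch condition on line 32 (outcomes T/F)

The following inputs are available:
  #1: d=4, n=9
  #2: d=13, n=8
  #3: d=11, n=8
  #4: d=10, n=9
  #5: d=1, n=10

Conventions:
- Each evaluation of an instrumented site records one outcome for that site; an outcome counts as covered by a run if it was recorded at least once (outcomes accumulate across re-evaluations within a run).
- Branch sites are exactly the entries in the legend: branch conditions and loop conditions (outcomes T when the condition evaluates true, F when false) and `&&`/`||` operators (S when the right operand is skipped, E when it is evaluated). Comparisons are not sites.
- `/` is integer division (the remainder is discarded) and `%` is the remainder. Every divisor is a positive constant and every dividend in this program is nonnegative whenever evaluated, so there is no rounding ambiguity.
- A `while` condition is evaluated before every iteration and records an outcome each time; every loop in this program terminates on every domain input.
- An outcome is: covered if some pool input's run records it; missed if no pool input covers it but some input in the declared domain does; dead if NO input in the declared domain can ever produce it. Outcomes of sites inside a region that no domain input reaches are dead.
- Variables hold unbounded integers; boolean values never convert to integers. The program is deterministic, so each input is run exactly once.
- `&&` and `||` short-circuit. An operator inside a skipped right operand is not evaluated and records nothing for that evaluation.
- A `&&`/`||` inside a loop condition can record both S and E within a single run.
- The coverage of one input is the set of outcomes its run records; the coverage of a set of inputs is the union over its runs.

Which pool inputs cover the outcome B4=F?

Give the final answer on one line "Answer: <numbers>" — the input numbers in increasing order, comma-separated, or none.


input #1 (d=4, n=9): covers B4=F
input #2 (d=13, n=8): misses B4=F
input #3 (d=11, n=8): covers B4=F
input #4 (d=10, n=9): covers B4=F
input #5 (d=1, n=10): covers B4=F
Answer: 1, 3, 4, 5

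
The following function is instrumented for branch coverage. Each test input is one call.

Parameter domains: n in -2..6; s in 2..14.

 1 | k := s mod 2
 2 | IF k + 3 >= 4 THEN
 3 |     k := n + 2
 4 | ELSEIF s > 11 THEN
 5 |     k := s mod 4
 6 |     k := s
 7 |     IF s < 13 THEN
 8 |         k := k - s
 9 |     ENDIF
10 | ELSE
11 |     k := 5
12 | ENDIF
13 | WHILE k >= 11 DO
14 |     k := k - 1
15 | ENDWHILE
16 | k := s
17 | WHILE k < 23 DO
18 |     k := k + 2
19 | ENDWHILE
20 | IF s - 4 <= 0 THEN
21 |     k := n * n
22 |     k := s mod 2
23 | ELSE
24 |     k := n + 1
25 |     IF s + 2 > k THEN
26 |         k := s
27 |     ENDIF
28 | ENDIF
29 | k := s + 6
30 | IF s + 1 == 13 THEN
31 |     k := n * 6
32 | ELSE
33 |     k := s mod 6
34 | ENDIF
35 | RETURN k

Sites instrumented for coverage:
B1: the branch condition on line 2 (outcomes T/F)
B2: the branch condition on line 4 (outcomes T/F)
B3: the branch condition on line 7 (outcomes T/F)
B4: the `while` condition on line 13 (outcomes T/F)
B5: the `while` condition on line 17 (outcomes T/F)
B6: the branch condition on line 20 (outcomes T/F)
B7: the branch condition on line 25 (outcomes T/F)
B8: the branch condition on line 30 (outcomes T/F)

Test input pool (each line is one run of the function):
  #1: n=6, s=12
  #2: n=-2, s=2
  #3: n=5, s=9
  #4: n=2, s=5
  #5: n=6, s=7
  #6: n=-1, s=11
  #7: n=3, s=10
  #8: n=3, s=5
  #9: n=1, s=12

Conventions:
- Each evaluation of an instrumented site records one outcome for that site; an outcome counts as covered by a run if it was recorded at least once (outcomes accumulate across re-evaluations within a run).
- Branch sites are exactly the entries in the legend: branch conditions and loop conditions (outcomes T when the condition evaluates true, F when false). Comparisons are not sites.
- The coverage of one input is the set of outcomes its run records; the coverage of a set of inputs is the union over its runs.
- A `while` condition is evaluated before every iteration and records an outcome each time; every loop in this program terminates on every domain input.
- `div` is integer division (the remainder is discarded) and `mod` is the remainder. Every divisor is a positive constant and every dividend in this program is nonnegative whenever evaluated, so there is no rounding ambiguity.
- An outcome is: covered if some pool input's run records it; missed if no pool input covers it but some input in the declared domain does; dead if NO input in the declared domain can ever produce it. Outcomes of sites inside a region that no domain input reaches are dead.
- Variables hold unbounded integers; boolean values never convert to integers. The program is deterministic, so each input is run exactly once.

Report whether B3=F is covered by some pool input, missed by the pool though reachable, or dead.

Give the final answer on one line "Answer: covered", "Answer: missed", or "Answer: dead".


no pool input records B3=F
but domain input (n=-2, s=14) does record it -> reachable, so missed
Answer: missed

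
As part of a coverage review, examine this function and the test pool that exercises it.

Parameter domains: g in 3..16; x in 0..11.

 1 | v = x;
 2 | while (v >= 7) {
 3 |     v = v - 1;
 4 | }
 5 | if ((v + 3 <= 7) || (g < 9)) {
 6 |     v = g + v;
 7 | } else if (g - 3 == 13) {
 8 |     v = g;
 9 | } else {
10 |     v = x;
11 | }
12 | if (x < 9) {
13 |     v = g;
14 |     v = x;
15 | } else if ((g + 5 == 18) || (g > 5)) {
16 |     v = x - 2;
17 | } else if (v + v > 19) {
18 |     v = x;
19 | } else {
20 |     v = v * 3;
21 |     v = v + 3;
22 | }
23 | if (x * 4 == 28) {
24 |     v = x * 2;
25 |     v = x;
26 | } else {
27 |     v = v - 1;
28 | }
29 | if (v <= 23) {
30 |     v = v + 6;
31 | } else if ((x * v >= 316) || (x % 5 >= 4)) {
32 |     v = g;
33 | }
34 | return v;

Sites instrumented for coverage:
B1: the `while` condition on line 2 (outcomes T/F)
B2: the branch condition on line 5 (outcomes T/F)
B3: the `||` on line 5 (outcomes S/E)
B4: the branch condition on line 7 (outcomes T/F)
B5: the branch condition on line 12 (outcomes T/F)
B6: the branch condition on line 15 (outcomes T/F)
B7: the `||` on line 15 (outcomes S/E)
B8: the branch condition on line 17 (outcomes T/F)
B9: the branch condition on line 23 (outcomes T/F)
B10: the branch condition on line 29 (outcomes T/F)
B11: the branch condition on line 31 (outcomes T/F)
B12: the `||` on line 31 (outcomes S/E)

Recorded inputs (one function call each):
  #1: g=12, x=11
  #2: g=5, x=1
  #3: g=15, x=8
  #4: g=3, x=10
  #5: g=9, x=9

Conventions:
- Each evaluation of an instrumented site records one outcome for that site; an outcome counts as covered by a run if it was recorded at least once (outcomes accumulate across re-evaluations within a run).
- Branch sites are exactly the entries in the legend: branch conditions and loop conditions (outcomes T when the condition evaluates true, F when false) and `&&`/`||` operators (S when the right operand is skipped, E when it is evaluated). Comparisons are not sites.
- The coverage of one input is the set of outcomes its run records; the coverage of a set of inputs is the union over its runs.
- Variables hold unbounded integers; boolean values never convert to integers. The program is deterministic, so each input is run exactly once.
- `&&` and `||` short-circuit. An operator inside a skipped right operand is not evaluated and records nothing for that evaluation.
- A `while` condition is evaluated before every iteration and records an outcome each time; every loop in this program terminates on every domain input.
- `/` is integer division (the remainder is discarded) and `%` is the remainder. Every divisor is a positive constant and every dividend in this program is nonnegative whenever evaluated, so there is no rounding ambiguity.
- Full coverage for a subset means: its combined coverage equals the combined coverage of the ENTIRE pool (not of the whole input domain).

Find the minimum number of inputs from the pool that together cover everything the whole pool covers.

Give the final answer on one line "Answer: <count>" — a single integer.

run #1 (g=12, x=11) records B1=T, B1=F, B2=F, B3=E, B4=F, B5=F, B6=T, B7=E, B9=F, B10=T
run #2 (g=5, x=1) records B1=F, B2=T, B3=S, B5=T, B9=F, B10=T
run #3 (g=15, x=8) records B1=T, B1=F, B2=F, B3=E, B4=F, B5=T, B9=F, B10=T
run #4 (g=3, x=10) records B1=T, B1=F, B2=T, B3=E, B5=F, B6=F, B7=E, B8=F, B9=F, B10=F, B11=F, B12=E
run #5 (g=9, x=9) records B1=T, B1=F, B2=F, B3=E, B4=F, B5=F, B6=T, B7=E, B9=F, B10=T
the full pool covers 18 outcomes: B1=T, B1=F, B2=T, B2=F, B3=S, B3=E, B4=F, B5=T, B5=F, B6=T, B6=F, B7=E, B8=F, B9=F, B10=T, B10=F, B11=F, B12=E
size 1 is not enough: best union over all size-1 subsets is 12/18
size 2 is not enough: best union over all size-2 subsets is 16/18
inputs {1, 2, 4} (size 3) cover everything; no size-3 subset with a lexicographically smaller index list covers all 18

Answer: 3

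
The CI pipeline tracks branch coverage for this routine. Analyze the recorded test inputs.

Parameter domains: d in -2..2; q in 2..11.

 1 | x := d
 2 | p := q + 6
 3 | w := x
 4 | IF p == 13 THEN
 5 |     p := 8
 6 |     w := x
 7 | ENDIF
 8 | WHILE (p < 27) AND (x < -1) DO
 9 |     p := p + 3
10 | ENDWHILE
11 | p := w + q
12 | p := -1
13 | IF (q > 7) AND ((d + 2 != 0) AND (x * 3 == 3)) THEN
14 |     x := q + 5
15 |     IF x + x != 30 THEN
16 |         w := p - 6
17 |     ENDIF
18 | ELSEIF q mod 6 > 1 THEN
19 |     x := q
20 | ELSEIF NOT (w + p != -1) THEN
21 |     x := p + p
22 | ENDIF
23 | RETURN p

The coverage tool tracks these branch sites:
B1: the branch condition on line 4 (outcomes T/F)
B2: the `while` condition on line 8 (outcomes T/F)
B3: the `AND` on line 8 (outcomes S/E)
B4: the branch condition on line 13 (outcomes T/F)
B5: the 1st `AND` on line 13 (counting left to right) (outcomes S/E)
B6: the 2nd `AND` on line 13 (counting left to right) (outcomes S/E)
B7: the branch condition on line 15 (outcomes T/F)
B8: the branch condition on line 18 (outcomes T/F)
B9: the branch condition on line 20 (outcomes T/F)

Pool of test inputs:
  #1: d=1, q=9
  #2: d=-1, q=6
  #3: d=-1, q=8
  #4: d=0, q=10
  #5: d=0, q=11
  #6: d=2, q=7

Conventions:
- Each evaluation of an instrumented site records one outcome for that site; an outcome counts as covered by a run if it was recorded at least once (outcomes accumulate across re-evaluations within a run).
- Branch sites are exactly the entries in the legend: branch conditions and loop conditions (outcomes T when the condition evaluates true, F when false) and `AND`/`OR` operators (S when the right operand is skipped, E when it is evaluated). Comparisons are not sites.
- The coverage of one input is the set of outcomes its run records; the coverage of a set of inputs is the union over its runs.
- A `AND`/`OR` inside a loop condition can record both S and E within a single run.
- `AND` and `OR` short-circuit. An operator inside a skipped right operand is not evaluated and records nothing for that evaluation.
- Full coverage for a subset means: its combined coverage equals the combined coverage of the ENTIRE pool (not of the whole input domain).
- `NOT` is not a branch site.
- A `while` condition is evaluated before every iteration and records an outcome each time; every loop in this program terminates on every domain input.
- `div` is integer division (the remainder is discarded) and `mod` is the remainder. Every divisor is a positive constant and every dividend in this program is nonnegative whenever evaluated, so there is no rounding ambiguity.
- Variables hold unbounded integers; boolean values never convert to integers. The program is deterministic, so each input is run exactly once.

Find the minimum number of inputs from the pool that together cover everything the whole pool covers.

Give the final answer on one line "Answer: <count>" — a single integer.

#1 (d=1, q=9) -> covered: B1=F, B2=F, B3=E, B4=T, B5=E, B6=E, B7=T
#2 (d=-1, q=6) -> covered: B1=F, B2=F, B3=E, B4=F, B5=S, B8=F, B9=F
#3 (d=-1, q=8) -> covered: B1=F, B2=F, B3=E, B4=F, B5=E, B6=E, B8=T
#4 (d=0, q=10) -> covered: B1=F, B2=F, B3=E, B4=F, B5=E, B6=E, B8=T
#5 (d=0, q=11) -> covered: B1=F, B2=F, B3=E, B4=F, B5=E, B6=E, B8=T
#6 (d=2, q=7) -> covered: B1=T, B2=F, B3=E, B4=F, B5=S, B8=F, B9=F
the full pool covers 13 outcomes: B1=T, B1=F, B2=F, B3=E, B4=T, B4=F, B5=S, B5=E, B6=E, B7=T, B8=T, B8=F, B9=F
no size-1 subset reaches all 13 outcomes (best union: 7/13)
no size-2 subset reaches all 13 outcomes (best union: 12/13)
the canonical winner is {1, 3, 6}: size 3, full 13-outcome coverage, earliest index list among size-3 covers

Answer: 3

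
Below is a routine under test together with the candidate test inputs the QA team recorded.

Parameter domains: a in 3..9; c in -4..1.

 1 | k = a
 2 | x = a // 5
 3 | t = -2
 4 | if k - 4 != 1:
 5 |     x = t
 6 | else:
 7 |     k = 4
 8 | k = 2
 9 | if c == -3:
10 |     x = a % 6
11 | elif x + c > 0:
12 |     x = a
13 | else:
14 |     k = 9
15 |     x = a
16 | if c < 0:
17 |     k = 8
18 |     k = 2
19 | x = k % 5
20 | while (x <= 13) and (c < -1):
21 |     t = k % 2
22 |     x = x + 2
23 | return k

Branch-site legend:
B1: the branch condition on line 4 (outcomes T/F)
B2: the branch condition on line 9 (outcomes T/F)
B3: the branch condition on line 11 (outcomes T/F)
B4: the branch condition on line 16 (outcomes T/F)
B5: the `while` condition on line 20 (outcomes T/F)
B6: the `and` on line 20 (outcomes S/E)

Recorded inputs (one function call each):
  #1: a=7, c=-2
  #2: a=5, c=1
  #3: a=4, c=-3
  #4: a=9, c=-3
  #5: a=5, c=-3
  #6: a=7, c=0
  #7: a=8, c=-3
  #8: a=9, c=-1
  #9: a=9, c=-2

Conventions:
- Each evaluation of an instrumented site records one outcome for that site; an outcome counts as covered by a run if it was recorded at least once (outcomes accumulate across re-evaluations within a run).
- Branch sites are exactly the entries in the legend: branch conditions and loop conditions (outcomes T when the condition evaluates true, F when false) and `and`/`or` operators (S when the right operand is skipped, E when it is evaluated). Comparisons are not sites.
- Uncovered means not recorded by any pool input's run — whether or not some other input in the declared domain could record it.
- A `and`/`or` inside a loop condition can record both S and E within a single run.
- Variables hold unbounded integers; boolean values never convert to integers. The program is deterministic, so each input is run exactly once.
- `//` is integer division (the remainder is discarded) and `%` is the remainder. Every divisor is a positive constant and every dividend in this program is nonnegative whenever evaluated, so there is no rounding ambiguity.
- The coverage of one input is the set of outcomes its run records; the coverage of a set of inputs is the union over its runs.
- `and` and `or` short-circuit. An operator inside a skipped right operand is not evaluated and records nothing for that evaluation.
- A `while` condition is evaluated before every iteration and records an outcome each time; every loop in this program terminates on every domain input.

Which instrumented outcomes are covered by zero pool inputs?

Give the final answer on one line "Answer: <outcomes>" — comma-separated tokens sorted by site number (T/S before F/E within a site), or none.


input #1, a=7, c=-2: events B1->T, B2->F, B3->F, B4->T, B6->E, B5->T, B6->E, B5->T, B6->E, B5->T, B6->E, B5->T, B6->E, B5->T, ...; outcomes B1=T, B2=F, B3=F, B4=T, B5=T, B5=F, B6=S, B6=E
input #2, a=5, c=1: events B1->F, B2->F, B3->T, B4->F, B6->E, B5->F; outcomes B1=F, B2=F, B3=T, B4=F, B5=F, B6=E
input #3, a=4, c=-3: events B1->T, B2->T, B4->T, B6->E, B5->T, B6->E, B5->T, B6->E, B5->T, B6->E, B5->T, B6->E, B5->T, B6->E, ...; outcomes B1=T, B2=T, B4=T, B5=T, B5=F, B6=S, B6=E
input #4, a=9, c=-3: events B1->T, B2->T, B4->T, B6->E, B5->T, B6->E, B5->T, B6->E, B5->T, B6->E, B5->T, B6->E, B5->T, B6->E, ...; outcomes B1=T, B2=T, B4=T, B5=T, B5=F, B6=S, B6=E
input #5, a=5, c=-3: events B1->F, B2->T, B4->T, B6->E, B5->T, B6->E, B5->T, B6->E, B5->T, B6->E, B5->T, B6->E, B5->T, B6->E, ...; outcomes B1=F, B2=T, B4=T, B5=T, B5=F, B6=S, B6=E
input #6, a=7, c=0: events B1->T, B2->F, B3->F, B4->F, B6->E, B5->F; outcomes B1=T, B2=F, B3=F, B4=F, B5=F, B6=E
input #7, a=8, c=-3: events B1->T, B2->T, B4->T, B6->E, B5->T, B6->E, B5->T, B6->E, B5->T, B6->E, B5->T, B6->E, B5->T, B6->E, ...; outcomes B1=T, B2=T, B4=T, B5=T, B5=F, B6=S, B6=E
input #8, a=9, c=-1: events B1->T, B2->F, B3->F, B4->T, B6->E, B5->F; outcomes B1=T, B2=F, B3=F, B4=T, B5=F, B6=E
input #9, a=9, c=-2: events B1->T, B2->F, B3->F, B4->T, B6->E, B5->T, B6->E, B5->T, B6->E, B5->T, B6->E, B5->T, B6->E, B5->T, ...; outcomes B1=T, B2=F, B3=F, B4=T, B5=T, B5=F, B6=S, B6=E
union over the pool: B1=T, B1=F, B2=T, B2=F, B3=T, B3=F, B4=T, B4=F, B5=T, B5=F, B6=S, B6=E
uncovered (0 of 12): none
Answer: none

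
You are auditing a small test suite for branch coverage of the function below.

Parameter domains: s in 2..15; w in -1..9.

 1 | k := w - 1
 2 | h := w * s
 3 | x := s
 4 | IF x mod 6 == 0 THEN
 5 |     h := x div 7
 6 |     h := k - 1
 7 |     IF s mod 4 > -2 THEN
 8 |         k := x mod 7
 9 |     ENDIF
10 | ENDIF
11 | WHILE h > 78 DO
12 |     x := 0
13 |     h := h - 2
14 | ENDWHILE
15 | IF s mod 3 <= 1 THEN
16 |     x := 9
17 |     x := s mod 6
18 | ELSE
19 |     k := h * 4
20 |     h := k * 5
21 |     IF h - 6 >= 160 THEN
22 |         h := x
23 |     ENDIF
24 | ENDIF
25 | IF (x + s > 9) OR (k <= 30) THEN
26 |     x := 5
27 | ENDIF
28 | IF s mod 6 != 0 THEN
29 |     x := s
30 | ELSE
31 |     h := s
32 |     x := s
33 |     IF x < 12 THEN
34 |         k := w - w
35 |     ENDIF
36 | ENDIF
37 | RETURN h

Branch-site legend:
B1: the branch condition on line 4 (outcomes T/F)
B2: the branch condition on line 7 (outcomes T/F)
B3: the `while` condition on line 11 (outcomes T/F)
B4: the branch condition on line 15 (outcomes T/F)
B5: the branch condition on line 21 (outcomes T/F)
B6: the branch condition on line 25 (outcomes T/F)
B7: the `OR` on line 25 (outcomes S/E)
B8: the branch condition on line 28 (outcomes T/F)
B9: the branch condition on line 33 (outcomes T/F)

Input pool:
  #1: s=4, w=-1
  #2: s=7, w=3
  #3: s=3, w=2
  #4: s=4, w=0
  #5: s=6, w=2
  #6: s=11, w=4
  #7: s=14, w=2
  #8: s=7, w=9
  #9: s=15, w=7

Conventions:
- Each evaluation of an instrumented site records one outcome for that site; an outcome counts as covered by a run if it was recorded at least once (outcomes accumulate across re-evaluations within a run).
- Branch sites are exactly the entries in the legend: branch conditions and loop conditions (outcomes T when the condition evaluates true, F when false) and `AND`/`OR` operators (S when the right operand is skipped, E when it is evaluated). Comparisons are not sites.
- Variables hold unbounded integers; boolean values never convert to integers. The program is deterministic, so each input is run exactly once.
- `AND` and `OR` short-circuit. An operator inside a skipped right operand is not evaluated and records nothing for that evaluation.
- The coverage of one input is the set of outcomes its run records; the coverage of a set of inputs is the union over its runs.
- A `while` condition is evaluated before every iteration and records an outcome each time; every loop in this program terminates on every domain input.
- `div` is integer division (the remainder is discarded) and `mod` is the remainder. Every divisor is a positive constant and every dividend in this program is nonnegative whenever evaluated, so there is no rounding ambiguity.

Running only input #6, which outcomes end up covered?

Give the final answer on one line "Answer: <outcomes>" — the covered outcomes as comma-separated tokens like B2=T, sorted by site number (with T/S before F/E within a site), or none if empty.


Tracing the run of input #6 (s=11, w=4):
  B1->F, B3->F, B4->F, B5->T, B7->S, B6->T, B8->T
deduplicating events, the covered set is: B1=F, B3=F, B4=F, B5=T, B6=T, B7=S, B8=T
Answer: B1=F, B3=F, B4=F, B5=T, B6=T, B7=S, B8=T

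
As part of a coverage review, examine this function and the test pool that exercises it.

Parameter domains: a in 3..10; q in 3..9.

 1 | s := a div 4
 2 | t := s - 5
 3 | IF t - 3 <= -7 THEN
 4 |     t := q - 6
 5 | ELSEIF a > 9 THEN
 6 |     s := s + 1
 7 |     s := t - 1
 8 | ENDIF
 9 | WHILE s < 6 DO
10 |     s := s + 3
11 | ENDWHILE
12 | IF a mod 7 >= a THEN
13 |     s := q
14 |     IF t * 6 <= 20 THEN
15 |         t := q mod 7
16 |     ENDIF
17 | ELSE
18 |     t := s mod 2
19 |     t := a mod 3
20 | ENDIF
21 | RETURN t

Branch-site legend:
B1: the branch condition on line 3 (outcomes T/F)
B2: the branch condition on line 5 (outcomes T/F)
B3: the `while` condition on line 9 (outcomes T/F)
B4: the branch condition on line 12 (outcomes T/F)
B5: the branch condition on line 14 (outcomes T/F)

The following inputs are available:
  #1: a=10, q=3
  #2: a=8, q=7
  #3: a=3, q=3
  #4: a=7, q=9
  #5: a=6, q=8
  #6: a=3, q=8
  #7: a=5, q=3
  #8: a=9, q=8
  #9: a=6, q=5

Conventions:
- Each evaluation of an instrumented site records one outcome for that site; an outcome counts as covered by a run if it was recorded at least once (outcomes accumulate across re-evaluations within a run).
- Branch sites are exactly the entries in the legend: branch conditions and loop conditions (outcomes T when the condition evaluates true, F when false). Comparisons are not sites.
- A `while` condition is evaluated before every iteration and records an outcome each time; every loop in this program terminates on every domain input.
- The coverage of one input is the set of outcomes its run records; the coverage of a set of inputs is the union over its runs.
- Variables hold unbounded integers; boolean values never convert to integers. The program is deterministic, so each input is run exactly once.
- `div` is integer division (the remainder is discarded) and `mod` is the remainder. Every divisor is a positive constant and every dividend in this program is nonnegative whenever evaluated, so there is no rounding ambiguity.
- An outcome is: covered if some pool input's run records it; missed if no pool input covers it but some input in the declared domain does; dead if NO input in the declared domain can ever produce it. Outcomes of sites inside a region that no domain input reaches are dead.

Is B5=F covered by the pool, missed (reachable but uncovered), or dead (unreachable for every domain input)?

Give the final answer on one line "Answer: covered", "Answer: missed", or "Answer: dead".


no pool input records B5=F
checking all 56 inputs in the declared domain: B5=F is never recorded -> dead
Answer: dead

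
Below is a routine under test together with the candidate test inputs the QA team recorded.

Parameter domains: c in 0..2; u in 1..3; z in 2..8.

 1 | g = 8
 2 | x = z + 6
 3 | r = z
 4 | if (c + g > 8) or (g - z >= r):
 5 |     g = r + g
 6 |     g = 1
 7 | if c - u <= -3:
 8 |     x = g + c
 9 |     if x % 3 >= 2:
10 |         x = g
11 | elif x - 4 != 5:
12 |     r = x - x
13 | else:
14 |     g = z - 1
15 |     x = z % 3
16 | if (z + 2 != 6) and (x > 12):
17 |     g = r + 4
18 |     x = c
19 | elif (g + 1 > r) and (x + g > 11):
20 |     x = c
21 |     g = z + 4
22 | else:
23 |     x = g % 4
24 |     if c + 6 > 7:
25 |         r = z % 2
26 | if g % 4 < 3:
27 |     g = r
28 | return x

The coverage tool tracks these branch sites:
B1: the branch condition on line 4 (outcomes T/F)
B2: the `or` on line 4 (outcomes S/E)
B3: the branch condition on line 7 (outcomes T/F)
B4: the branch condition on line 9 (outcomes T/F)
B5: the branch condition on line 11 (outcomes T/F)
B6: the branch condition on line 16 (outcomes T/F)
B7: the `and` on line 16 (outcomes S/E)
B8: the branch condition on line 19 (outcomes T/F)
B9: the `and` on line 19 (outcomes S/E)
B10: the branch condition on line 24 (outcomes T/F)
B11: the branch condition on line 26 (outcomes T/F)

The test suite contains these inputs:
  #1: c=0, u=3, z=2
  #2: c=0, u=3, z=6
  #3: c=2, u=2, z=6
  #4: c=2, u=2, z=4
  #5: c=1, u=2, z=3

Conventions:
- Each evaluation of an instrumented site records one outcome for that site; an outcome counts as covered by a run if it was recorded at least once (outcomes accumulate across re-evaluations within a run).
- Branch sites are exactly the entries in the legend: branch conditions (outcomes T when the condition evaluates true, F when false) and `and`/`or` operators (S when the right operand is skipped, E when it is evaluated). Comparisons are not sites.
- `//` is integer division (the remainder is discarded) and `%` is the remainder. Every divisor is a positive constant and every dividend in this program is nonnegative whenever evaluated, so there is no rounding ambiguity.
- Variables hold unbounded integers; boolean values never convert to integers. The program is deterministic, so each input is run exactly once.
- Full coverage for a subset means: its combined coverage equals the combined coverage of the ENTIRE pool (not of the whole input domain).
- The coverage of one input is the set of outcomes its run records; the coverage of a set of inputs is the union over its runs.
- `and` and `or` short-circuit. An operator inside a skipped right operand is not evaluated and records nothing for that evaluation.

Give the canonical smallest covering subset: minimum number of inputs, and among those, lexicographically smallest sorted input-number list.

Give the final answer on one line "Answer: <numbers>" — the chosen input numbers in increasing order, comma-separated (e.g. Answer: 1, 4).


input #1, c=0, u=3, z=2: events B2->E, B1->T, B3->T, B4->F, B7->E, B6->F, B9->S, B8->F, B10->F, B11->T; outcomes B1=T, B2=E, B3=T, B4=F, B6=F, B7=E, B8=F, B9=S, B10=F, B11=T
input #2, c=0, u=3, z=6: events B2->E, B1->F, B3->T, B4->T, B7->E, B6->F, B9->E, B8->T, B11->T; outcomes B1=F, B2=E, B3=T, B4=T, B6=F, B7=E, B8=T, B9=E, B11=T
input #3, c=2, u=2, z=6: events B2->S, B1->T, B3->F, B5->T, B7->E, B6->F, B9->E, B8->T, B11->T; outcomes B1=T, B2=S, B3=F, B5=T, B6=F, B7=E, B8=T, B9=E, B11=T
input #4, c=2, u=2, z=4: events B2->S, B1->T, B3->F, B5->T, B7->S, B6->F, B9->E, B8->F, B10->T, B11->T; outcomes B1=T, B2=S, B3=F, B5=T, B6=F, B7=S, B8=F, B9=E, B10=T, B11=T
input #5, c=1, u=2, z=3: events B2->S, B1->T, B3->F, B5->F, B7->E, B6->F, B9->S, B8->F, B10->F, B11->T; outcomes B1=T, B2=S, B3=F, B5=F, B6=F, B7=E, B8=F, B9=S, B10=F, B11=T
the full pool covers 20 outcomes: B1=T, B1=F, B2=S, B2=E, B3=T, B3=F, B4=T, B4=F, B5=T, B5=F, B6=F, B7=S, B7=E, B8=T, B8=F, B9=S, B9=E, B10=T, B10=F, B11=T
checked all size-1 subsets: none covers 20 outcomes (max 10/20)
checked all size-2 subsets: none covers 20 outcomes (max 16/20)
checked all size-3 subsets: none covers 20 outcomes (max 19/20)
size 4: inputs {1, 2, 4, 5} cover all 20 outcomes, and no lexicographically smaller subset of this size does
Answer: 1, 2, 4, 5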